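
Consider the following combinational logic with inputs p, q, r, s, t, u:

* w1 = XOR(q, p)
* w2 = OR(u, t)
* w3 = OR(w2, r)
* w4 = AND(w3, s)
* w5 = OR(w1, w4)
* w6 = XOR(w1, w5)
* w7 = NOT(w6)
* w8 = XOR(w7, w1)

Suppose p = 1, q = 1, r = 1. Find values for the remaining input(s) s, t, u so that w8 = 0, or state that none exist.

w8 = XOR(w7, w1) must be 0, so w7 and w1 are equal.
Check with p = 1, q = 1, r = 1 and s=1, t=1, u=0:
w1 = XOR(q, p) = XOR(1, 1) = 0
w2 = OR(u, t) = OR(0, 1) = 1
w3 = OR(w2, r) = OR(1, 1) = 1
w4 = AND(w3, s) = AND(1, 1) = 1
w5 = OR(w1, w4) = OR(0, 1) = 1
w6 = XOR(w1, w5) = XOR(0, 1) = 1
w7 = NOT(w6) = NOT 1 = 0
w8 = XOR(w7, w1) = XOR(0, 0) = 0
So w8 = 0.

s=1 t=1 u=0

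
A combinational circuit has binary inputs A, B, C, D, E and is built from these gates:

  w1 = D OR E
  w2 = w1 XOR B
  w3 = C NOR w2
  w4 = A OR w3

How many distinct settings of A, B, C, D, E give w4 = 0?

12

w4 = A OR w3 must be 0, so both A = 0 and w3 = 0.
Enumerating the 32 input combinations, 12 give w4 = 0 and 20 give w4 = 1.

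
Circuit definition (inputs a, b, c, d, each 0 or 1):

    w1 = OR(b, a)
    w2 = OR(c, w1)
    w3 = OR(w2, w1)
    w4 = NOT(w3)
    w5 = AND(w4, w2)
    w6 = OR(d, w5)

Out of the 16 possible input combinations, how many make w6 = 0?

8

w6 = OR(d, w5) must be 0, so both d = 0 and w5 = 0.
Enumerating the 16 input combinations, 8 give w6 = 0 and 8 give w6 = 1.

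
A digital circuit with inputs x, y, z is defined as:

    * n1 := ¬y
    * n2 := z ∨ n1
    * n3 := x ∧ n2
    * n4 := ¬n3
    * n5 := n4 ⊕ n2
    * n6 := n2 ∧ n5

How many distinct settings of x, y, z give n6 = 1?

n6 = n2 ∧ n5 must be 1, so both n2 = 1 and n5 = 1.
n2 = z ∨ n1 must be 1, so at least one of z, n1 is 1.
Satisfying assignments:
  x=1, y=0, z=0
  x=1, y=0, z=1
  x=1, y=1, z=1

3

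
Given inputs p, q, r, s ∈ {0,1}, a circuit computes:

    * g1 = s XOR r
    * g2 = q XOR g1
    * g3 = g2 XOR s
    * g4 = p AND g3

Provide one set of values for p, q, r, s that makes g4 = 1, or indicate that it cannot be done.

g4 = p AND g3 must be 1, so both p = 1 and g3 = 1.
Check with p=1 q=1 r=0 s=0:
g1 = s XOR r = 0 XOR 0 = 0
g2 = q XOR g1 = 1 XOR 0 = 1
g3 = g2 XOR s = 1 XOR 0 = 1
g4 = p AND g3 = 1 AND 1 = 1
So g4 = 1 as required.

p=1 q=1 r=0 s=0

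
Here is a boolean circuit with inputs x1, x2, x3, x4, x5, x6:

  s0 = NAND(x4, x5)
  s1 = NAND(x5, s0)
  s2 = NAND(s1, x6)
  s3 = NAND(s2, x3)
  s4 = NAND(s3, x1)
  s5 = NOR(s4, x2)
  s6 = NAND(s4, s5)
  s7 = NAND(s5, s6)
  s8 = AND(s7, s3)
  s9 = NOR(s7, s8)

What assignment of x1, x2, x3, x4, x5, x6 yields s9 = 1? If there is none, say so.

s9 = NOR(s7, s8) must be 1, so both s7 = 0 and s8 = 0.
s7 = NAND(s5, s6) must be 0, so both s5 = 1 and s6 = 1.
s8 = AND(s7, s3) must be 0, so at least one of s7, s3 is 0.
Check with x1=1, x2=0, x3=0, x4=1, x5=1, x6=0:
s0 = NAND(x4, x5) = NAND(1, 1) = 0
s1 = NAND(x5, s0) = NAND(1, 0) = 1
s2 = NAND(s1, x6) = NAND(1, 0) = 1
s3 = NAND(s2, x3) = NAND(1, 0) = 1
s4 = NAND(s3, x1) = NAND(1, 1) = 0
s5 = NOR(s4, x2) = NOR(0, 0) = 1
s6 = NAND(s4, s5) = NAND(0, 1) = 1
s7 = NAND(s5, s6) = NAND(1, 1) = 0
s8 = AND(s7, s3) = AND(0, 1) = 0
s9 = NOR(s7, s8) = NOR(0, 0) = 1
So s9 = 1 as required.

x1=1, x2=0, x3=0, x4=1, x5=1, x6=0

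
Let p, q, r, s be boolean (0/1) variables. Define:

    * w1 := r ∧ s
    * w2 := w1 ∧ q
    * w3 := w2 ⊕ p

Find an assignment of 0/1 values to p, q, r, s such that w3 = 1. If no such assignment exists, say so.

w3 = w2 ⊕ p must be 1, so w2 and p differ.
Check with p=0 q=1 r=1 s=1:
w1 = r ∧ s = 1 ∧ 1 = 1
w2 = w1 ∧ q = 1 ∧ 1 = 1
w3 = w2 ⊕ p = 1 ⊕ 0 = 1
So w3 = 1 as required.

p=0 q=1 r=1 s=1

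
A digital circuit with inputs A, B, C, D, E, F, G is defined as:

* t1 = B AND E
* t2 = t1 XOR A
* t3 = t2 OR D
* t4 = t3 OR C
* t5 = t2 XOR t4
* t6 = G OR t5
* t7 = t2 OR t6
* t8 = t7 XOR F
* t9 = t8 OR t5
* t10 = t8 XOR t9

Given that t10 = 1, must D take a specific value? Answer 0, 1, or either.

either

Both values of D occur among assignments with t10 = 1:
  D=0: A=0, B=0, C=1, D=0, E=0, F=1, G=0
  D=1: A=0, B=0, C=0, D=1, E=0, F=1, G=0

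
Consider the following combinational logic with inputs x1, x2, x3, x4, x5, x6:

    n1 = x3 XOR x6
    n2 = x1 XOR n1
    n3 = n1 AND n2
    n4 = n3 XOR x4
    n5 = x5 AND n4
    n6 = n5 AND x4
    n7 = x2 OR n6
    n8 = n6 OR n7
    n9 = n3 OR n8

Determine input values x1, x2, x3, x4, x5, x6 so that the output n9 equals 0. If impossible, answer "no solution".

x1=1, x2=0, x3=1, x4=1, x5=0, x6=1

n9 = n3 OR n8 must be 0, so both n3 = 0 and n8 = 0.
n3 = n1 AND n2 must be 0, so at least one of n1, n2 is 0.
Check with x1=1, x2=0, x3=1, x4=1, x5=0, x6=1:
n1 = x3 XOR x6 = 1 XOR 1 = 0
n2 = x1 XOR n1 = 1 XOR 0 = 1
n3 = n1 AND n2 = 0 AND 1 = 0
n4 = n3 XOR x4 = 0 XOR 1 = 1
n5 = x5 AND n4 = 0 AND 1 = 0
n6 = n5 AND x4 = 0 AND 1 = 0
n7 = x2 OR n6 = 0 OR 0 = 0
n8 = n6 OR n7 = 0 OR 0 = 0
n9 = n3 OR n8 = 0 OR 0 = 0
So n9 = 0 as required.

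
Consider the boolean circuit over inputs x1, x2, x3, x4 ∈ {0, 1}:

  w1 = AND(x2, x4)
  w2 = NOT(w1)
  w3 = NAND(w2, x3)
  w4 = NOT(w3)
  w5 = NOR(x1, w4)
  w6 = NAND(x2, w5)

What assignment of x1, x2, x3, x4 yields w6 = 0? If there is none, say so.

x1=0, x2=1, x3=0, x4=0

w6 = NAND(x2, w5) must be 0, so both x2 = 1 and w5 = 1.
w5 = NOR(x1, w4) must be 1, so both x1 = 0 and w4 = 0.
w4 = NOT(w3) must be 0, so w3 = 1.
Check with x1=0, x2=1, x3=0, x4=0:
w1 = AND(x2, x4) = AND(1, 0) = 0
w2 = NOT(w1) = NOT 0 = 1
w3 = NAND(w2, x3) = NAND(1, 0) = 1
w4 = NOT(w3) = NOT 1 = 0
w5 = NOR(x1, w4) = NOR(0, 0) = 1
w6 = NAND(x2, w5) = NAND(1, 1) = 0
So w6 = 0 as required.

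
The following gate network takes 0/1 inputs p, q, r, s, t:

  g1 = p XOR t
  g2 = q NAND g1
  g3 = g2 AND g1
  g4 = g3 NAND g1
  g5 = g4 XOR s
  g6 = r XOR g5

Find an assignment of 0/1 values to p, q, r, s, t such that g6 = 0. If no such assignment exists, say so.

g6 = r XOR g5 must be 0, so r and g5 are equal.
Check with p=1, q=1, r=1, s=0, t=1:
g1 = p XOR t = 1 XOR 1 = 0
g2 = q NAND g1 = 1 NAND 0 = 1
g3 = g2 AND g1 = 1 AND 0 = 0
g4 = g3 NAND g1 = 0 NAND 0 = 1
g5 = g4 XOR s = 1 XOR 0 = 1
g6 = r XOR g5 = 1 XOR 1 = 0
So g6 = 0 as required.

p=1, q=1, r=1, s=0, t=1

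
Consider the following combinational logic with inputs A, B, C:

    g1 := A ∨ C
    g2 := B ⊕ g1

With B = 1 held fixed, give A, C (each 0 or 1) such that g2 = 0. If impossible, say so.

g2 = B ⊕ g1 must be 0, so B and g1 are equal.
Check with B = 1 and A=1, C=1:
g1 = A ∨ C = 1 ∨ 1 = 1
g2 = B ⊕ g1 = 1 ⊕ 1 = 0
So g2 = 0.

A=1 C=1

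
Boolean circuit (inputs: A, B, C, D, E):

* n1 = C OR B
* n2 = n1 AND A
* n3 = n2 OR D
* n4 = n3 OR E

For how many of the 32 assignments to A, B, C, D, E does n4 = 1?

27

n4 = n3 OR E must be 1, so at least one of n3, E is 1.
Enumerating the 32 input combinations, 27 give n4 = 1 and 5 give n4 = 0.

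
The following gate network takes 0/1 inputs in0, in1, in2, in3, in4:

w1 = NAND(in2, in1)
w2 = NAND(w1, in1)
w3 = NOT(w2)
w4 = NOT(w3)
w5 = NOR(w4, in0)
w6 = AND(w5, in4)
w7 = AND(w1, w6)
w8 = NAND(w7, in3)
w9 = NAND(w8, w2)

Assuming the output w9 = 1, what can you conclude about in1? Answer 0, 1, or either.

w9 = NAND(w8, w2) must be 1, so at least one of w8, w2 is 0.
Every assignment with w9 = 1 has in1 = 1; there are 8 such assignment(s).

1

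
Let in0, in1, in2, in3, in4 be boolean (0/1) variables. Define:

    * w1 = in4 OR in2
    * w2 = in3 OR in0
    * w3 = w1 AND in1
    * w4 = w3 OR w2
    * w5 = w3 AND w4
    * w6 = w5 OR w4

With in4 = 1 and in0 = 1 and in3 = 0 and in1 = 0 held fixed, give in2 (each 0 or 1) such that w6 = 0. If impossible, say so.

With in4 = 1 and in0 = 1 and in3 = 0 and in1 = 0 fixed, none of the 2 settings of in2 give w6 = 0.
For example, with in2=0:
w1 = in4 OR in2 = 1 OR 0 = 1
w2 = in3 OR in0 = 0 OR 1 = 1
w3 = w1 AND in1 = 1 AND 0 = 0
w4 = w3 OR w2 = 0 OR 1 = 1
w5 = w3 AND w4 = 0 AND 1 = 0
w6 = w5 OR w4 = 0 OR 1 = 1
giving w6 = 1 ≠ 0.

no solution exists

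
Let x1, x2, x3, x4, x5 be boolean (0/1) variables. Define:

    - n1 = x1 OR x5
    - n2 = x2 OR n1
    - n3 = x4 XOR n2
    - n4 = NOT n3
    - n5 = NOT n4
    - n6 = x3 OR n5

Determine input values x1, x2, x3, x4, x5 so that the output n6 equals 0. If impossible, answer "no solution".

x1=0, x2=1, x3=0, x4=1, x5=1

Check with x1=0, x2=1, x3=0, x4=1, x5=1:
n1 = x1 OR x5 = 0 OR 1 = 1
n2 = x2 OR n1 = 1 OR 1 = 1
n3 = x4 XOR n2 = 1 XOR 1 = 0
n4 = NOT n3 = NOT 0 = 1
n5 = NOT n4 = NOT 1 = 0
n6 = x3 OR n5 = 0 OR 0 = 0
So n6 = 0 as required.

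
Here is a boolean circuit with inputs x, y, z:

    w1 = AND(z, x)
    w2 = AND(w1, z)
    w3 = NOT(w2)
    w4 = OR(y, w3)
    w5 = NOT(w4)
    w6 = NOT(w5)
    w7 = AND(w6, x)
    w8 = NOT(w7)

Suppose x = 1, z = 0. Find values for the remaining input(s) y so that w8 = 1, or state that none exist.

no solution exists

With x = 1, z = 0 fixed, none of the 2 settings of y give w8 = 1.
For example, with y=1:
w1 = AND(z, x) = AND(0, 1) = 0
w2 = AND(w1, z) = AND(0, 0) = 0
w3 = NOT(w2) = NOT 0 = 1
w4 = OR(y, w3) = OR(1, 1) = 1
w5 = NOT(w4) = NOT 1 = 0
w6 = NOT(w5) = NOT 0 = 1
w7 = AND(w6, x) = AND(1, 1) = 1
w8 = NOT(w7) = NOT 1 = 0
giving w8 = 0 ≠ 1.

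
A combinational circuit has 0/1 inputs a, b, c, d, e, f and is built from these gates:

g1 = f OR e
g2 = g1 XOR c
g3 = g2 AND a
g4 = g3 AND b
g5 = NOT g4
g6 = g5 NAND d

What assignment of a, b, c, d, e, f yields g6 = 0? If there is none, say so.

g6 = g5 NAND d must be 0, so both g5 = 1 and d = 1.
Check with a=0, b=1, c=0, d=1, e=0, f=0:
g1 = f OR e = 0 OR 0 = 0
g2 = g1 XOR c = 0 XOR 0 = 0
g3 = g2 AND a = 0 AND 0 = 0
g4 = g3 AND b = 0 AND 1 = 0
g5 = NOT g4 = NOT 0 = 1
g6 = g5 NAND d = 1 NAND 1 = 0
So g6 = 0 as required.

a=0, b=1, c=0, d=1, e=0, f=0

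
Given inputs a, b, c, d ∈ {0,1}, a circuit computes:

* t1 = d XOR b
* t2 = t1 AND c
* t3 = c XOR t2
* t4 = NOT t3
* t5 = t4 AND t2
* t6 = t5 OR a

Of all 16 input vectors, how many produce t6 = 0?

t6 = t5 OR a must be 0, so both t5 = 0 and a = 0.
t5 = t4 AND t2 must be 0, so at least one of t4, t2 is 0.
Satisfying assignments:
  a=0, b=0, c=0, d=0
  a=0, b=0, c=0, d=1
  a=0, b=0, c=1, d=0
  a=0, b=1, c=0, d=0
  a=0, b=1, c=0, d=1
  a=0, b=1, c=1, d=1

6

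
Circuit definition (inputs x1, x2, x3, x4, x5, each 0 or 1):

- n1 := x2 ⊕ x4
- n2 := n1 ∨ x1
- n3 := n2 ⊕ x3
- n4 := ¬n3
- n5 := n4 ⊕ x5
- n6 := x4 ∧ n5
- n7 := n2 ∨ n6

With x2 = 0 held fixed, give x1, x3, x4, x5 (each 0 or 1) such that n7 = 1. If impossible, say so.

n7 = n2 ∨ n6 must be 1, so at least one of n2, n6 is 1.
Check with x2 = 0 and x1=1, x3=1, x4=0, x5=0:
n1 = x2 ⊕ x4 = 0 ⊕ 0 = 0
n2 = n1 ∨ x1 = 0 ∨ 1 = 1
n3 = n2 ⊕ x3 = 1 ⊕ 1 = 0
n4 = ¬n3 = ¬0 = 1
n5 = n4 ⊕ x5 = 1 ⊕ 0 = 1
n6 = x4 ∧ n5 = 0 ∧ 1 = 0
n7 = n2 ∨ n6 = 1 ∨ 0 = 1
So n7 = 1.

x1=1 x3=1 x4=0 x5=0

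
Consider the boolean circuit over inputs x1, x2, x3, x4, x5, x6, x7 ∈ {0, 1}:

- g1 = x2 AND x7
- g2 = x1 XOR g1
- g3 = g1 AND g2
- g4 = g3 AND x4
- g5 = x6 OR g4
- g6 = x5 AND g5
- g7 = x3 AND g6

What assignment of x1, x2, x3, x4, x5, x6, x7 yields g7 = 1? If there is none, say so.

x1=1, x2=0, x3=1, x4=0, x5=1, x6=1, x7=1

g7 = x3 AND g6 must be 1, so both x3 = 1 and g6 = 1.
g6 = x5 AND g5 must be 1, so both x5 = 1 and g5 = 1.
g5 = x6 OR g4 must be 1, so at least one of x6, g4 is 1.
Check with x1=1, x2=0, x3=1, x4=0, x5=1, x6=1, x7=1:
g1 = x2 AND x7 = 0 AND 1 = 0
g2 = x1 XOR g1 = 1 XOR 0 = 1
g3 = g1 AND g2 = 0 AND 1 = 0
g4 = g3 AND x4 = 0 AND 0 = 0
g5 = x6 OR g4 = 1 OR 0 = 1
g6 = x5 AND g5 = 1 AND 1 = 1
g7 = x3 AND g6 = 1 AND 1 = 1
So g7 = 1 as required.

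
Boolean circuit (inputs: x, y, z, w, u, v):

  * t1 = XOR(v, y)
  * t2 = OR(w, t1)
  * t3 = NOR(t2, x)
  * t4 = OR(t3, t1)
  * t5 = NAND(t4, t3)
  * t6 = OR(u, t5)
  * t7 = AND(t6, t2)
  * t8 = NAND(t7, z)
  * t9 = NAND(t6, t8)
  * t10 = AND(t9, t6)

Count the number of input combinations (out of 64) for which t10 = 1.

24

t10 = AND(t9, t6) must be 1, so both t9 = 1 and t6 = 1.
t9 = NAND(t6, t8) must be 1, so at least one of t6, t8 is 0.
Enumerating the 64 input combinations, 24 give t10 = 1 and 40 give t10 = 0.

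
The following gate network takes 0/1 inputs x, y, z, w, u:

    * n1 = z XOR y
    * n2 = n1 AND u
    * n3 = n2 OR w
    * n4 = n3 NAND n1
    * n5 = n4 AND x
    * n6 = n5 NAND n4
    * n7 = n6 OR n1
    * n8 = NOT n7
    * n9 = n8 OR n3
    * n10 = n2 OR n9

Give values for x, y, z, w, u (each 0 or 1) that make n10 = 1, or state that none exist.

x=0, y=1, z=0, w=0, u=1

n10 = n2 OR n9 must be 1, so at least one of n2, n9 is 1.
Check with x=0, y=1, z=0, w=0, u=1:
n1 = z XOR y = 0 XOR 1 = 1
n2 = n1 AND u = 1 AND 1 = 1
n3 = n2 OR w = 1 OR 0 = 1
n4 = n3 NAND n1 = 1 NAND 1 = 0
n5 = n4 AND x = 0 AND 0 = 0
n6 = n5 NAND n4 = 0 NAND 0 = 1
n7 = n6 OR n1 = 1 OR 1 = 1
n8 = NOT n7 = NOT 1 = 0
n9 = n8 OR n3 = 0 OR 1 = 1
n10 = n2 OR n9 = 1 OR 1 = 1
So n10 = 1 as required.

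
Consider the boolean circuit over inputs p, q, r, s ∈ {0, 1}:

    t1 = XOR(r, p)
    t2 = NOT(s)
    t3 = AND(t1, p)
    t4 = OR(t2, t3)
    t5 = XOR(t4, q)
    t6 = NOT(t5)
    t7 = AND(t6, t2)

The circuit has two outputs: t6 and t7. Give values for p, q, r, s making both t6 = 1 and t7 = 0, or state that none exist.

p=0 q=0 r=1 s=1

Check with p=0 q=0 r=1 s=1:
t1 = XOR(r, p) = XOR(1, 0) = 1
t2 = NOT(s) = NOT 1 = 0
t3 = AND(t1, p) = AND(1, 0) = 0
t4 = OR(t2, t3) = OR(0, 0) = 0
t5 = XOR(t4, q) = XOR(0, 0) = 0
t6 = NOT(t5) = NOT 0 = 1
t7 = AND(t6, t2) = AND(1, 0) = 0
So t6 = 1 and t7 = 0.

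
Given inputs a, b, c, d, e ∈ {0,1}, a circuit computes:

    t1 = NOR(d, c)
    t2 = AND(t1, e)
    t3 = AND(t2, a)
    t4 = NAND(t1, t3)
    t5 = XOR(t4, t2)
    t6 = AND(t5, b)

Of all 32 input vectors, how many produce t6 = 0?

17

t6 = AND(t5, b) must be 0, so at least one of t5, b is 0.
Enumerating the 32 input combinations, 17 give t6 = 0 and 15 give t6 = 1.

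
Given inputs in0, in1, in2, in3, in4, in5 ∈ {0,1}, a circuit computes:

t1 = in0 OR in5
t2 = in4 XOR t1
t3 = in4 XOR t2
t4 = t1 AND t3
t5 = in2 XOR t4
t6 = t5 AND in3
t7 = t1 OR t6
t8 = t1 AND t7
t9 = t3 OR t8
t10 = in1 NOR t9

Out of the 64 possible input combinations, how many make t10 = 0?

56

t10 = in1 NOR t9 must be 0, so at least one of in1, t9 is 1.
Enumerating the 64 input combinations, 56 give t10 = 0 and 8 give t10 = 1.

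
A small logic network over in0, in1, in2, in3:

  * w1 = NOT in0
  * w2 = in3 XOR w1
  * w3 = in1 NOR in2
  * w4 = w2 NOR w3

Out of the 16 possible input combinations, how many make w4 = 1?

w4 = w2 NOR w3 must be 1, so both w2 = 0 and w3 = 0.
Enumerating the 16 input combinations, 6 give w4 = 1 and 10 give w4 = 0.

6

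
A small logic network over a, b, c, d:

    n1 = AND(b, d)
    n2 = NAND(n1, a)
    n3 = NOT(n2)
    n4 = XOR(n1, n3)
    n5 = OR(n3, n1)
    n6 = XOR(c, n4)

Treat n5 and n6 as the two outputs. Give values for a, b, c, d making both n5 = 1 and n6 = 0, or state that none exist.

a=1 b=1 c=0 d=1

Check with a=1 b=1 c=0 d=1:
n1 = AND(b, d) = AND(1, 1) = 1
n2 = NAND(n1, a) = NAND(1, 1) = 0
n3 = NOT(n2) = NOT 0 = 1
n4 = XOR(n1, n3) = XOR(1, 1) = 0
n5 = OR(n3, n1) = OR(1, 1) = 1
n6 = XOR(c, n4) = XOR(0, 0) = 0
So n5 = 1 and n6 = 0.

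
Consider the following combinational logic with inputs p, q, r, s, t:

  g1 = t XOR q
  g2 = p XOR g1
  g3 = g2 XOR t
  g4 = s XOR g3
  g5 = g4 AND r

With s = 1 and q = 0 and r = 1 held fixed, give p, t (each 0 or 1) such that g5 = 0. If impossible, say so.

g5 = g4 AND r must be 0, so at least one of g4, r is 0.
Check with s = 1 and q = 0 and r = 1 and p=1, t=1:
g1 = t XOR q = 1 XOR 0 = 1
g2 = p XOR g1 = 1 XOR 1 = 0
g3 = g2 XOR t = 0 XOR 1 = 1
g4 = s XOR g3 = 1 XOR 1 = 0
g5 = g4 AND r = 0 AND 1 = 0
So g5 = 0.

p=1, t=1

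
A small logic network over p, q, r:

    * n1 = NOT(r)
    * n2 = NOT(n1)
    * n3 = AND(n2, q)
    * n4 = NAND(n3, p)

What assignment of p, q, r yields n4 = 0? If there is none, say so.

Check with p=1, q=1, r=1:
n1 = NOT(r) = NOT 1 = 0
n2 = NOT(n1) = NOT 0 = 1
n3 = AND(n2, q) = AND(1, 1) = 1
n4 = NAND(n3, p) = NAND(1, 1) = 0
So n4 = 0 as required.

p=1, q=1, r=1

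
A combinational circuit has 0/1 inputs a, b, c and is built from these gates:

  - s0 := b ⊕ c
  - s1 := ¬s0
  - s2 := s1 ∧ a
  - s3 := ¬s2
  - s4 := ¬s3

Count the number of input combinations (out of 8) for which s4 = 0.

s4 = ¬s3 must be 0, so s3 = 1.
s3 = ¬s2 must be 1, so s2 = 0.
s2 = s1 ∧ a must be 0, so at least one of s1, a is 0.
Satisfying assignments:
  a=0, b=0, c=0
  a=0, b=0, c=1
  a=0, b=1, c=0
  a=0, b=1, c=1
  a=1, b=0, c=1
  a=1, b=1, c=0

6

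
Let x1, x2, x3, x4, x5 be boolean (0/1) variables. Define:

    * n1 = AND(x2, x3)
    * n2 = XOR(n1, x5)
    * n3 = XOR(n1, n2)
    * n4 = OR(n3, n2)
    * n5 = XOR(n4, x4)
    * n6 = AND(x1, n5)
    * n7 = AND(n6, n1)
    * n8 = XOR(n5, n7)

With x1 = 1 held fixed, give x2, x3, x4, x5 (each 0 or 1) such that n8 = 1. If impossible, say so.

x2=1, x3=0, x4=0, x5=1

n8 = XOR(n5, n7) must be 1, so n5 and n7 differ.
Check with x1 = 1 and x2=1, x3=0, x4=0, x5=1:
n1 = AND(x2, x3) = AND(1, 0) = 0
n2 = XOR(n1, x5) = XOR(0, 1) = 1
n3 = XOR(n1, n2) = XOR(0, 1) = 1
n4 = OR(n3, n2) = OR(1, 1) = 1
n5 = XOR(n4, x4) = XOR(1, 0) = 1
n6 = AND(x1, n5) = AND(1, 1) = 1
n7 = AND(n6, n1) = AND(1, 0) = 0
n8 = XOR(n5, n7) = XOR(1, 0) = 1
So n8 = 1.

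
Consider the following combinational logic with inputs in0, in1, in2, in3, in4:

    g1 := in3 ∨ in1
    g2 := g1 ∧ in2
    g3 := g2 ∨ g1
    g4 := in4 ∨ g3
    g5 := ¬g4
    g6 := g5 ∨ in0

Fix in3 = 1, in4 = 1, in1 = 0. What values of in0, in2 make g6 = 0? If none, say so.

g6 = g5 ∨ in0 must be 0, so both g5 = 0 and in0 = 0.
g5 = ¬g4 must be 0, so g4 = 1.
Check with in3 = 1, in4 = 1, in1 = 0 and in0=0, in2=1:
g1 = in3 ∨ in1 = 1 ∨ 0 = 1
g2 = g1 ∧ in2 = 1 ∧ 1 = 1
g3 = g2 ∨ g1 = 1 ∨ 1 = 1
g4 = in4 ∨ g3 = 1 ∨ 1 = 1
g5 = ¬g4 = ¬1 = 0
g6 = g5 ∨ in0 = 0 ∨ 0 = 0
So g6 = 0.

in0=0 in2=1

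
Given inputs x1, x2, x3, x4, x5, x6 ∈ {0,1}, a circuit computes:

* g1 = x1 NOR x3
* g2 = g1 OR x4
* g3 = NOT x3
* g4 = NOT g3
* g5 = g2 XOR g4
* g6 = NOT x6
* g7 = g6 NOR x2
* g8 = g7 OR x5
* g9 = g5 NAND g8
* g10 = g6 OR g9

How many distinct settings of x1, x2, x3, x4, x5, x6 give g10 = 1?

49

g10 = g6 OR g9 must be 1, so at least one of g6, g9 is 1.
Enumerating the 64 input combinations, 49 give g10 = 1 and 15 give g10 = 0.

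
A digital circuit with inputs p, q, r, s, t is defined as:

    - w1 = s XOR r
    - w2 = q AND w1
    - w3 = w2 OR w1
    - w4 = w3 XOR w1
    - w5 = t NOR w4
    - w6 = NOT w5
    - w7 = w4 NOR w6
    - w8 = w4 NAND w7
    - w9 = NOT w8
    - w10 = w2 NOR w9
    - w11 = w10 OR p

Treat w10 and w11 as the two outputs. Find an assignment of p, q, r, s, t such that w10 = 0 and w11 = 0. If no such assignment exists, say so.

Check with p=0 q=1 r=1 s=0 t=0:
w1 = s XOR r = 0 XOR 1 = 1
w2 = q AND w1 = 1 AND 1 = 1
w3 = w2 OR w1 = 1 OR 1 = 1
w4 = w3 XOR w1 = 1 XOR 1 = 0
w5 = t NOR w4 = 0 NOR 0 = 1
w6 = NOT w5 = NOT 1 = 0
w7 = w4 NOR w6 = 0 NOR 0 = 1
w8 = w4 NAND w7 = 0 NAND 1 = 1
w9 = NOT w8 = NOT 1 = 0
w10 = w2 NOR w9 = 1 NOR 0 = 0
w11 = w10 OR p = 0 OR 0 = 0
So w10 = 0 and w11 = 0.

p=0 q=1 r=1 s=0 t=0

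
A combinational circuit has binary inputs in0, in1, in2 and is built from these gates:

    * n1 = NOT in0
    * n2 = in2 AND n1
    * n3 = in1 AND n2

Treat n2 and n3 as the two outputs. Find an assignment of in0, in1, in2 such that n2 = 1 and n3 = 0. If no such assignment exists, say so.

Check with in0=0, in1=0, in2=1:
n1 = NOT in0 = NOT 0 = 1
n2 = in2 AND n1 = 1 AND 1 = 1
n3 = in1 AND n2 = 0 AND 1 = 0
So n2 = 1 and n3 = 0.

in0=0, in1=0, in2=1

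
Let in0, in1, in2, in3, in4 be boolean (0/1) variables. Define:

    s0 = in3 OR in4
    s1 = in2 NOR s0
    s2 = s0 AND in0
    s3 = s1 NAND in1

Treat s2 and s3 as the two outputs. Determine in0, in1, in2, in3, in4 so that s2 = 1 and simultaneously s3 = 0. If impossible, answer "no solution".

Across all 32 input combinations, none give both s2 = 1 and s3 = 0.

no solution exists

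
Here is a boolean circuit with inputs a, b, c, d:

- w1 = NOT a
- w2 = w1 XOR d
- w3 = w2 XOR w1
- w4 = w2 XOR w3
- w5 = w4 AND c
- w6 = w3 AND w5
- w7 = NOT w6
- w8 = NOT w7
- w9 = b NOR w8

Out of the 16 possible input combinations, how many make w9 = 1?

7

w9 = b NOR w8 must be 1, so both b = 0 and w8 = 0.
Enumerating the 16 input combinations, 7 give w9 = 1 and 9 give w9 = 0.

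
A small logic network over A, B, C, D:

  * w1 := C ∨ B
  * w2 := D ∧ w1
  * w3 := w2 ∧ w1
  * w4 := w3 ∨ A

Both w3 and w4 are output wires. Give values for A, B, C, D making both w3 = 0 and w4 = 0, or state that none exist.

Check with A=0, B=0, C=0, D=0:
w1 = C ∨ B = 0 ∨ 0 = 0
w2 = D ∧ w1 = 0 ∧ 0 = 0
w3 = w2 ∧ w1 = 0 ∧ 0 = 0
w4 = w3 ∨ A = 0 ∨ 0 = 0
So w3 = 0 and w4 = 0.

A=0, B=0, C=0, D=0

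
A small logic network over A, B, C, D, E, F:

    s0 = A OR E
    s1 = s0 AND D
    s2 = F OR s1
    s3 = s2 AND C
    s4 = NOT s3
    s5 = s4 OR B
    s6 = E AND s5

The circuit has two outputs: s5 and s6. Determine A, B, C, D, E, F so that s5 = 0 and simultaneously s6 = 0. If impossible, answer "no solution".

A=1 B=0 C=1 D=1 E=0 F=0

Check with A=1 B=0 C=1 D=1 E=0 F=0:
s0 = A OR E = 1 OR 0 = 1
s1 = s0 AND D = 1 AND 1 = 1
s2 = F OR s1 = 0 OR 1 = 1
s3 = s2 AND C = 1 AND 1 = 1
s4 = NOT s3 = NOT 1 = 0
s5 = s4 OR B = 0 OR 0 = 0
s6 = E AND s5 = 0 AND 0 = 0
So s5 = 0 and s6 = 0.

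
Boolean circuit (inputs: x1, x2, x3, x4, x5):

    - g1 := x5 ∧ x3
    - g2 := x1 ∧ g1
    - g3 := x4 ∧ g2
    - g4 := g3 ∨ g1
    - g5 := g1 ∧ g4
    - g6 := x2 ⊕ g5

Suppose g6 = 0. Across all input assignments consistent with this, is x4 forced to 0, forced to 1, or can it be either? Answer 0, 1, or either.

either

Both values of x4 occur among assignments with g6 = 0:
  x4=0: x1=0, x2=0, x3=0, x4=0, x5=0
  x4=1: x1=0, x2=0, x3=0, x4=1, x5=0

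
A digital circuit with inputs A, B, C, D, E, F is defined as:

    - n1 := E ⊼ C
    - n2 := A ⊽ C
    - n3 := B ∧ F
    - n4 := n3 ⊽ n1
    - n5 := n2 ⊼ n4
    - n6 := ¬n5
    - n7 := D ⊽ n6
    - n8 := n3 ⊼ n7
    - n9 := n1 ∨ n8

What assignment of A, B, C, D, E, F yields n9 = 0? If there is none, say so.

A=1 B=1 C=1 D=0 E=1 F=1

n9 = n1 ∨ n8 must be 0, so both n1 = 0 and n8 = 0.
Check with A=1 B=1 C=1 D=0 E=1 F=1:
n1 = E ⊼ C = 1 ⊼ 1 = 0
n2 = A ⊽ C = 1 ⊽ 1 = 0
n3 = B ∧ F = 1 ∧ 1 = 1
n4 = n3 ⊽ n1 = 1 ⊽ 0 = 0
n5 = n2 ⊼ n4 = 0 ⊼ 0 = 1
n6 = ¬n5 = ¬1 = 0
n7 = D ⊽ n6 = 0 ⊽ 0 = 1
n8 = n3 ⊼ n7 = 1 ⊼ 1 = 0
n9 = n1 ∨ n8 = 0 ∨ 0 = 0
So n9 = 0 as required.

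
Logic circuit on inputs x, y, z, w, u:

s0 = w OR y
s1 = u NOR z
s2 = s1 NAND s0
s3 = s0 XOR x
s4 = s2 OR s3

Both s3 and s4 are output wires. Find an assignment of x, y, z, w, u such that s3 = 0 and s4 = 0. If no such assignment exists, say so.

Check with x=1, y=1, z=0, w=0, u=0:
s0 = w OR y = 0 OR 1 = 1
s1 = u NOR z = 0 NOR 0 = 1
s2 = s1 NAND s0 = 1 NAND 1 = 0
s3 = s0 XOR x = 1 XOR 1 = 0
s4 = s2 OR s3 = 0 OR 0 = 0
So s3 = 0 and s4 = 0.

x=1, y=1, z=0, w=0, u=0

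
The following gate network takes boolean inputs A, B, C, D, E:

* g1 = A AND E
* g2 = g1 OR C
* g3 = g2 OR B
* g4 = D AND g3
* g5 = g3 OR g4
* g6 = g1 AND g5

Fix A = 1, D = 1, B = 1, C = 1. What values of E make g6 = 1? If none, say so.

E=1

Check with A = 1, D = 1, B = 1, C = 1 and E=1:
g1 = A AND E = 1 AND 1 = 1
g2 = g1 OR C = 1 OR 1 = 1
g3 = g2 OR B = 1 OR 1 = 1
g4 = D AND g3 = 1 AND 1 = 1
g5 = g3 OR g4 = 1 OR 1 = 1
g6 = g1 AND g5 = 1 AND 1 = 1
So g6 = 1.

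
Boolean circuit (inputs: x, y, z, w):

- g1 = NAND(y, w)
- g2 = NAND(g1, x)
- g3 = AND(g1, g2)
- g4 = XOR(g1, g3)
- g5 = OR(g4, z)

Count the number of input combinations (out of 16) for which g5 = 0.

g5 = OR(g4, z) must be 0, so both g4 = 0 and z = 0.
g4 = XOR(g1, g3) must be 0, so g1 and g3 are equal.
Satisfying assignments:
  x=0, y=0, z=0, w=0
  x=0, y=0, z=0, w=1
  x=0, y=1, z=0, w=0
  x=0, y=1, z=0, w=1
  x=1, y=1, z=0, w=1

5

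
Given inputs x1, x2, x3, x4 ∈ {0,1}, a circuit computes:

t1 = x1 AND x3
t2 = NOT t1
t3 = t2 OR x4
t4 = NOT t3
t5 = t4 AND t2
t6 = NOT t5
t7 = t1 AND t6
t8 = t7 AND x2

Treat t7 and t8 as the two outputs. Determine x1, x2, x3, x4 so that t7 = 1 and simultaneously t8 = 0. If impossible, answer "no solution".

x1=1, x2=0, x3=1, x4=0

Check with x1=1, x2=0, x3=1, x4=0:
t1 = x1 AND x3 = 1 AND 1 = 1
t2 = NOT t1 = NOT 1 = 0
t3 = t2 OR x4 = 0 OR 0 = 0
t4 = NOT t3 = NOT 0 = 1
t5 = t4 AND t2 = 1 AND 0 = 0
t6 = NOT t5 = NOT 0 = 1
t7 = t1 AND t6 = 1 AND 1 = 1
t8 = t7 AND x2 = 1 AND 0 = 0
So t7 = 1 and t8 = 0.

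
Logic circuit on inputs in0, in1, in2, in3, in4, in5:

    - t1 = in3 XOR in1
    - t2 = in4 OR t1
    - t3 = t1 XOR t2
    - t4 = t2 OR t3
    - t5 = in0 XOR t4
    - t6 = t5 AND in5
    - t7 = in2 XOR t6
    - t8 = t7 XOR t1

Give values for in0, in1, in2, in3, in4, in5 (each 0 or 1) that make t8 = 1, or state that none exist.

in0=0 in1=0 in2=0 in3=1 in4=1 in5=0

t8 = t7 XOR t1 must be 1, so t7 and t1 differ.
Check with in0=0 in1=0 in2=0 in3=1 in4=1 in5=0:
t1 = in3 XOR in1 = 1 XOR 0 = 1
t2 = in4 OR t1 = 1 OR 1 = 1
t3 = t1 XOR t2 = 1 XOR 1 = 0
t4 = t2 OR t3 = 1 OR 0 = 1
t5 = in0 XOR t4 = 0 XOR 1 = 1
t6 = t5 AND in5 = 1 AND 0 = 0
t7 = in2 XOR t6 = 0 XOR 0 = 0
t8 = t7 XOR t1 = 0 XOR 1 = 1
So t8 = 1 as required.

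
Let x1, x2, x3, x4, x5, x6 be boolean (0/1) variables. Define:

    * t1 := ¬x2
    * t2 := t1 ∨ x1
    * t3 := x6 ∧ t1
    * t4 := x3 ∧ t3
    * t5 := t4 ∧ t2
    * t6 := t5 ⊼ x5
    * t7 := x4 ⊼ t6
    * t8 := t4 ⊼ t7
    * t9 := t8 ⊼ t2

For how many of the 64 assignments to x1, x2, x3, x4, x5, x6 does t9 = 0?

t9 = t8 ⊼ t2 must be 0, so both t8 = 1 and t2 = 1.
t8 = t4 ⊼ t7 must be 1, so at least one of t4, t7 is 0.
Enumerating the 64 input combinations, 42 give t9 = 0 and 22 give t9 = 1.

42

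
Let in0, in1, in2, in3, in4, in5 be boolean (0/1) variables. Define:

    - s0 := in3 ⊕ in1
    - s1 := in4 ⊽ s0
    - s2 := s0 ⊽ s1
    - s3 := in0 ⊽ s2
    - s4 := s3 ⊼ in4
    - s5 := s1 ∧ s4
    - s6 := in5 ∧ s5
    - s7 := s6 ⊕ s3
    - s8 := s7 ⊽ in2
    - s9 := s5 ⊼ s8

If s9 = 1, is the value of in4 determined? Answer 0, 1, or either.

either

Both values of in4 occur among assignments with s9 = 1:
  in4=0: in0=0, in1=0, in2=0, in3=0, in4=0, in5=0
  in4=1: in0=0, in1=0, in2=0, in3=0, in4=1, in5=0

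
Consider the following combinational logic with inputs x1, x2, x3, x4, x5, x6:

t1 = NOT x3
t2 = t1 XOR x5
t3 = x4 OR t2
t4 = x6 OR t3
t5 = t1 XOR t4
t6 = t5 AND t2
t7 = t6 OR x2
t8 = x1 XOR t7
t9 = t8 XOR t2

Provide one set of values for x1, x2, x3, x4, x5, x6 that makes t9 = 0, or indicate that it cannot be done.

x1=0 x2=1 x3=1 x4=0 x5=1 x6=1

t9 = t8 XOR t2 must be 0, so t8 and t2 are equal.
Check with x1=0 x2=1 x3=1 x4=0 x5=1 x6=1:
t1 = NOT x3 = NOT 1 = 0
t2 = t1 XOR x5 = 0 XOR 1 = 1
t3 = x4 OR t2 = 0 OR 1 = 1
t4 = x6 OR t3 = 1 OR 1 = 1
t5 = t1 XOR t4 = 0 XOR 1 = 1
t6 = t5 AND t2 = 1 AND 1 = 1
t7 = t6 OR x2 = 1 OR 1 = 1
t8 = x1 XOR t7 = 0 XOR 1 = 1
t9 = t8 XOR t2 = 1 XOR 1 = 0
So t9 = 0 as required.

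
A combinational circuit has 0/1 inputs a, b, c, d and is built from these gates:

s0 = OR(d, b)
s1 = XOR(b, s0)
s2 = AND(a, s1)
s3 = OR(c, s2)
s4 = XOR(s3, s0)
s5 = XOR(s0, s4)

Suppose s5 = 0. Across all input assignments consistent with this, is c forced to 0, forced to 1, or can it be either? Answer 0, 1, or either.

s5 = XOR(s0, s4) must be 0, so s0 and s4 are equal.
Every assignment with s5 = 0 has c = 0; there are 7 such assignment(s).

0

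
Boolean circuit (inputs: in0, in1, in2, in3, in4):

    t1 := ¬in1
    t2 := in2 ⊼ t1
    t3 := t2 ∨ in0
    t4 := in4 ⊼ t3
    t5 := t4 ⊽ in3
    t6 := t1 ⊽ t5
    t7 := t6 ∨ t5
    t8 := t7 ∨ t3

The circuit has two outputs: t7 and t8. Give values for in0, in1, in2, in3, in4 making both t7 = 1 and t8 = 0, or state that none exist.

Across all 32 input combinations, none give both t7 = 1 and t8 = 0.

no solution exists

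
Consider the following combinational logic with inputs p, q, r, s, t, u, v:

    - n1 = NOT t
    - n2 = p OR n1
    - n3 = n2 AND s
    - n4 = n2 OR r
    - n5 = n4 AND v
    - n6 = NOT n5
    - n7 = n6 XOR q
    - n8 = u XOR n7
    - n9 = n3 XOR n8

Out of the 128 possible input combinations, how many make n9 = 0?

n9 = n3 XOR n8 must be 0, so n3 and n8 are equal.
Enumerating the 128 input combinations, 64 give n9 = 0 and 64 give n9 = 1.

64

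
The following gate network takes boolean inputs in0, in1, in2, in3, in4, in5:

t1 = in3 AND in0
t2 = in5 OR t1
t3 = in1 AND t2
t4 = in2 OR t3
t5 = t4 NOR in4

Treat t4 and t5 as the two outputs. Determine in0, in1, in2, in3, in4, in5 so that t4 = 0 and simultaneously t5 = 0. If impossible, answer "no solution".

in0=0, in1=0, in2=0, in3=0, in4=1, in5=0

Check with in0=0, in1=0, in2=0, in3=0, in4=1, in5=0:
t1 = in3 AND in0 = 0 AND 0 = 0
t2 = in5 OR t1 = 0 OR 0 = 0
t3 = in1 AND t2 = 0 AND 0 = 0
t4 = in2 OR t3 = 0 OR 0 = 0
t5 = t4 NOR in4 = 0 NOR 1 = 0
So t4 = 0 and t5 = 0.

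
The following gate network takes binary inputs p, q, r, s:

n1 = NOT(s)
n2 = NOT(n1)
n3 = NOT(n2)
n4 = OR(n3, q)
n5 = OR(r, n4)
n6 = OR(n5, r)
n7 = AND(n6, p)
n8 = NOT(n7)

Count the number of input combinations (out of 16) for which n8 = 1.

9

n8 = NOT(n7) must be 1, so n7 = 0.
n7 = AND(n6, p) must be 0, so at least one of n6, p is 0.
Enumerating the 16 input combinations, 9 give n8 = 1 and 7 give n8 = 0.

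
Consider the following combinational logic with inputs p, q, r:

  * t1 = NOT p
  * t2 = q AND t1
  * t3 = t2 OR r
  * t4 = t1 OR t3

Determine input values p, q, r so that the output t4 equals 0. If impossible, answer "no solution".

p=1 q=0 r=0

t4 = t1 OR t3 must be 0, so both t1 = 0 and t3 = 0.
Check with p=1 q=0 r=0:
t1 = NOT p = NOT 1 = 0
t2 = q AND t1 = 0 AND 0 = 0
t3 = t2 OR r = 0 OR 0 = 0
t4 = t1 OR t3 = 0 OR 0 = 0
So t4 = 0 as required.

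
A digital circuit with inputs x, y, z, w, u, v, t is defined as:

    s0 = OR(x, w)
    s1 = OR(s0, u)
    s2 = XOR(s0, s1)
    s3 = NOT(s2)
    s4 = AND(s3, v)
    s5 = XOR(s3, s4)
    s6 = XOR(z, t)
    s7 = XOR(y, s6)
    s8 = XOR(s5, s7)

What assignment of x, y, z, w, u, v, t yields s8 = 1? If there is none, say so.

x=1, y=1, z=1, w=0, u=0, v=0, t=0

s8 = XOR(s5, s7) must be 1, so s5 and s7 differ.
Check with x=1, y=1, z=1, w=0, u=0, v=0, t=0:
s0 = OR(x, w) = OR(1, 0) = 1
s1 = OR(s0, u) = OR(1, 0) = 1
s2 = XOR(s0, s1) = XOR(1, 1) = 0
s3 = NOT(s2) = NOT 0 = 1
s4 = AND(s3, v) = AND(1, 0) = 0
s5 = XOR(s3, s4) = XOR(1, 0) = 1
s6 = XOR(z, t) = XOR(1, 0) = 1
s7 = XOR(y, s6) = XOR(1, 1) = 0
s8 = XOR(s5, s7) = XOR(1, 0) = 1
So s8 = 1 as required.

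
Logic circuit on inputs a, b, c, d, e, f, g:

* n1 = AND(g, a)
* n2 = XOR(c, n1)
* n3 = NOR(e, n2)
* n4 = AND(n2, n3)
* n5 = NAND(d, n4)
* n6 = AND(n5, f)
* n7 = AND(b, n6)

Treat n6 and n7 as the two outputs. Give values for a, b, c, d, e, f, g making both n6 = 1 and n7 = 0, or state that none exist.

a=0, b=0, c=1, d=0, e=1, f=1, g=1

Check with a=0, b=0, c=1, d=0, e=1, f=1, g=1:
n1 = AND(g, a) = AND(1, 0) = 0
n2 = XOR(c, n1) = XOR(1, 0) = 1
n3 = NOR(e, n2) = NOR(1, 1) = 0
n4 = AND(n2, n3) = AND(1, 0) = 0
n5 = NAND(d, n4) = NAND(0, 0) = 1
n6 = AND(n5, f) = AND(1, 1) = 1
n7 = AND(b, n6) = AND(0, 1) = 0
So n6 = 1 and n7 = 0.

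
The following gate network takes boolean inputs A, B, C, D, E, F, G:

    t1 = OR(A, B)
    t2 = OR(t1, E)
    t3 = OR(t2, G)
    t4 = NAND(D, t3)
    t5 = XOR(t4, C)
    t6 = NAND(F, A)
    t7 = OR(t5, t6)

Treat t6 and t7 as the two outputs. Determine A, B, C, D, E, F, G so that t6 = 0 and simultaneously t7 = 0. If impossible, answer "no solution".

A=1, B=0, C=0, D=1, E=1, F=1, G=1

Check with A=1, B=0, C=0, D=1, E=1, F=1, G=1:
t1 = OR(A, B) = OR(1, 0) = 1
t2 = OR(t1, E) = OR(1, 1) = 1
t3 = OR(t2, G) = OR(1, 1) = 1
t4 = NAND(D, t3) = NAND(1, 1) = 0
t5 = XOR(t4, C) = XOR(0, 0) = 0
t6 = NAND(F, A) = NAND(1, 1) = 0
t7 = OR(t5, t6) = OR(0, 0) = 0
So t6 = 0 and t7 = 0.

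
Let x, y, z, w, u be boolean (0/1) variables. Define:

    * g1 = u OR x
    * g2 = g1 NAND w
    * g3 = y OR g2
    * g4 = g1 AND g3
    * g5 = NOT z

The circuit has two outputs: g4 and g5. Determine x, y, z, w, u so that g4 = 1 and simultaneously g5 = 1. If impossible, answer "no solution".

x=1, y=0, z=0, w=0, u=0

Check with x=1, y=0, z=0, w=0, u=0:
g1 = u OR x = 0 OR 1 = 1
g2 = g1 NAND w = 1 NAND 0 = 1
g3 = y OR g2 = 0 OR 1 = 1
g4 = g1 AND g3 = 1 AND 1 = 1
g5 = NOT z = NOT 0 = 1
So g4 = 1 and g5 = 1.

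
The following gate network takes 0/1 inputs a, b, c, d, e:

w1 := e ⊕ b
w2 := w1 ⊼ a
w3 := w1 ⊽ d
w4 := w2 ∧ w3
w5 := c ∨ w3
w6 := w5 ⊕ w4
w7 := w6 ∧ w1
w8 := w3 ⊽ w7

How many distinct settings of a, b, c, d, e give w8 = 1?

16

w8 = w3 ⊽ w7 must be 1, so both w3 = 0 and w7 = 0.
Enumerating the 32 input combinations, 16 give w8 = 1 and 16 give w8 = 0.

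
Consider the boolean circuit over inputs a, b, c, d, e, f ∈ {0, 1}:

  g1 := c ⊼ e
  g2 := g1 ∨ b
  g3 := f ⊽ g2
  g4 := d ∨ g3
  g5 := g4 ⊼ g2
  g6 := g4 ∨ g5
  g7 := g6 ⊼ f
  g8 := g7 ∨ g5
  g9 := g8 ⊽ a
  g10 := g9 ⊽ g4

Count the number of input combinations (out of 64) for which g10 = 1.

g10 = g9 ⊽ g4 must be 1, so both g9 = 0 and g4 = 0.
Enumerating the 64 input combinations, 30 give g10 = 1 and 34 give g10 = 0.

30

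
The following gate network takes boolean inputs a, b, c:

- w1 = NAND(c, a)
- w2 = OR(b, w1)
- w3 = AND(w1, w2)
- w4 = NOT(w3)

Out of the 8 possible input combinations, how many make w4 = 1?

2

w4 = NOT(w3) must be 1, so w3 = 0.
w3 = AND(w1, w2) must be 0, so at least one of w1, w2 is 0.
Satisfying assignments:
  a=1, b=0, c=1
  a=1, b=1, c=1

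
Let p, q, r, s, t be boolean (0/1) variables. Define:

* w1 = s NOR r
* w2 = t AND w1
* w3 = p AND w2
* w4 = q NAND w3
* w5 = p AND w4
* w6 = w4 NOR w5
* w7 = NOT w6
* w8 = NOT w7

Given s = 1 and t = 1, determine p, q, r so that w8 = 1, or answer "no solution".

no solution exists

With s = 1 and t = 1 fixed, none of the 8 settings of p, q, r give w8 = 1.
For example, with p=1, q=0, r=1:
w1 = s NOR r = 1 NOR 1 = 0
w2 = t AND w1 = 1 AND 0 = 0
w3 = p AND w2 = 1 AND 0 = 0
w4 = q NAND w3 = 0 NAND 0 = 1
w5 = p AND w4 = 1 AND 1 = 1
w6 = w4 NOR w5 = 1 NOR 1 = 0
w7 = NOT w6 = NOT 0 = 1
w8 = NOT w7 = NOT 1 = 0
giving w8 = 0 ≠ 1.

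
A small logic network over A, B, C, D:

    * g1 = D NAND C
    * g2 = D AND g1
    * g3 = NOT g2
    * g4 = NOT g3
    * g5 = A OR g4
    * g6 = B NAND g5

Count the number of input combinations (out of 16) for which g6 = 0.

g6 = B NAND g5 must be 0, so both B = 1 and g5 = 1.
g5 = A OR g4 must be 1, so at least one of A, g4 is 1.
Enumerating the 16 input combinations, 5 give g6 = 0 and 11 give g6 = 1.

5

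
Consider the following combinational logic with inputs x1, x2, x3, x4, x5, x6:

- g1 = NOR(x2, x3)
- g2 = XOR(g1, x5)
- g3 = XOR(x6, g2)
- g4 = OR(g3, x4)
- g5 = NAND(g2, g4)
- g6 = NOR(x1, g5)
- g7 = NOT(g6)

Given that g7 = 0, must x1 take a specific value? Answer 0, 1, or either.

g7 = NOT(g6) must be 0, so g6 = 1.
Every assignment with g7 = 0 has x1 = 0; there are 12 such assignment(s).

0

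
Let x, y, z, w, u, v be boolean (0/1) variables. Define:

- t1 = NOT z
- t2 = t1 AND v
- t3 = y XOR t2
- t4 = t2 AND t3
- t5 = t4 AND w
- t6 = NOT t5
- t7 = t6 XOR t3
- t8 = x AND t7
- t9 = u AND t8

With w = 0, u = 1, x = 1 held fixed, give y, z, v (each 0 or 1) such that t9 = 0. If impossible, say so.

y=0 z=0 v=1

Check with w = 0, u = 1, x = 1 and y=0, z=0, v=1:
t1 = NOT z = NOT 0 = 1
t2 = t1 AND v = 1 AND 1 = 1
t3 = y XOR t2 = 0 XOR 1 = 1
t4 = t2 AND t3 = 1 AND 1 = 1
t5 = t4 AND w = 1 AND 0 = 0
t6 = NOT t5 = NOT 0 = 1
t7 = t6 XOR t3 = 1 XOR 1 = 0
t8 = x AND t7 = 1 AND 0 = 0
t9 = u AND t8 = 1 AND 0 = 0
So t9 = 0.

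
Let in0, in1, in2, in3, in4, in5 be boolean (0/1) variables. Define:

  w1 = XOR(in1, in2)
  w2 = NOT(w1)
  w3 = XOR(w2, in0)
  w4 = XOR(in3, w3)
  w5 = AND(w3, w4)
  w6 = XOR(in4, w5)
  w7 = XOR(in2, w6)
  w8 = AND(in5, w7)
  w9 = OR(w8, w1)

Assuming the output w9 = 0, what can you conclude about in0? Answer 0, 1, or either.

either

Both values of in0 occur among assignments with w9 = 0:
  in0=0: in0=0, in1=0, in2=0, in3=0, in4=0, in5=0
  in0=1: in0=1, in1=0, in2=0, in3=0, in4=0, in5=0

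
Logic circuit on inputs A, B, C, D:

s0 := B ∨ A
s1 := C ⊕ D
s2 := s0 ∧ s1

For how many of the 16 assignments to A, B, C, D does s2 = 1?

s2 = s0 ∧ s1 must be 1, so both s0 = 1 and s1 = 1.
Satisfying assignments:
  A=0, B=1, C=0, D=1
  A=0, B=1, C=1, D=0
  A=1, B=0, C=0, D=1
  A=1, B=0, C=1, D=0
  A=1, B=1, C=0, D=1
  A=1, B=1, C=1, D=0

6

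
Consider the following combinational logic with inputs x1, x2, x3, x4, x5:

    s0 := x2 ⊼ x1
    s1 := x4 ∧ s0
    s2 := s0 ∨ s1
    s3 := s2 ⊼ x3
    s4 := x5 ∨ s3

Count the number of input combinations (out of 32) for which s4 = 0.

s4 = x5 ∨ s3 must be 0, so both x5 = 0 and s3 = 0.
s3 = s2 ⊼ x3 must be 0, so both s2 = 1 and x3 = 1.
s2 = s0 ∨ s1 must be 1, so at least one of s0, s1 is 1.
Satisfying assignments:
  x1=0, x2=0, x3=1, x4=0, x5=0
  x1=0, x2=0, x3=1, x4=1, x5=0
  x1=0, x2=1, x3=1, x4=0, x5=0
  x1=0, x2=1, x3=1, x4=1, x5=0
  x1=1, x2=0, x3=1, x4=0, x5=0
  x1=1, x2=0, x3=1, x4=1, x5=0

6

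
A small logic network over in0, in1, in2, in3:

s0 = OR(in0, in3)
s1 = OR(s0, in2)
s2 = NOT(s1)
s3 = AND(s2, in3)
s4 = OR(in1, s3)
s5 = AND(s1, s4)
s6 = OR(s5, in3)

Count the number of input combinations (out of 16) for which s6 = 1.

s6 = OR(s5, in3) must be 1, so at least one of s5, in3 is 1.
Enumerating the 16 input combinations, 11 give s6 = 1 and 5 give s6 = 0.

11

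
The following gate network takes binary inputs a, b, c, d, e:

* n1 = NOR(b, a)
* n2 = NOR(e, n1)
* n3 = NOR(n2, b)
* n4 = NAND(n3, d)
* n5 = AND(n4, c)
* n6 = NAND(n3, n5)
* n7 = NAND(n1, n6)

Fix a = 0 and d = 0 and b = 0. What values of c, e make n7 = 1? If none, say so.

c=1, e=1

Check with a = 0 and d = 0 and b = 0 and c=1, e=1:
n1 = NOR(b, a) = NOR(0, 0) = 1
n2 = NOR(e, n1) = NOR(1, 1) = 0
n3 = NOR(n2, b) = NOR(0, 0) = 1
n4 = NAND(n3, d) = NAND(1, 0) = 1
n5 = AND(n4, c) = AND(1, 1) = 1
n6 = NAND(n3, n5) = NAND(1, 1) = 0
n7 = NAND(n1, n6) = NAND(1, 0) = 1
So n7 = 1.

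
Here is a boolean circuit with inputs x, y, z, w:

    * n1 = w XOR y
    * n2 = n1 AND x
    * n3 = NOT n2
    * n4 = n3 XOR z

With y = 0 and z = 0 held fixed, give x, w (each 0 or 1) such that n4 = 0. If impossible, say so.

x=1, w=1

n4 = n3 XOR z must be 0, so n3 and z are equal.
Check with y = 0 and z = 0 and x=1, w=1:
n1 = w XOR y = 1 XOR 0 = 1
n2 = n1 AND x = 1 AND 1 = 1
n3 = NOT n2 = NOT 1 = 0
n4 = n3 XOR z = 0 XOR 0 = 0
So n4 = 0.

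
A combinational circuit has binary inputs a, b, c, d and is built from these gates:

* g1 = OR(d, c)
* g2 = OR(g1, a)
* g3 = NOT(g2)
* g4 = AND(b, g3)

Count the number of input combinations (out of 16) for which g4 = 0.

15

g4 = AND(b, g3) must be 0, so at least one of b, g3 is 0.
Enumerating the 16 input combinations, 15 give g4 = 0 and 1 give g4 = 1.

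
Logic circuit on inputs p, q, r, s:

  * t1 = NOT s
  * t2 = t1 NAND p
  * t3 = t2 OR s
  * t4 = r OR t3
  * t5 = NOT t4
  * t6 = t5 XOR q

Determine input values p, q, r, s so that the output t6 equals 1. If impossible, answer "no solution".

p=1, q=0, r=0, s=0

Check with p=1, q=0, r=0, s=0:
t1 = NOT s = NOT 0 = 1
t2 = t1 NAND p = 1 NAND 1 = 0
t3 = t2 OR s = 0 OR 0 = 0
t4 = r OR t3 = 0 OR 0 = 0
t5 = NOT t4 = NOT 0 = 1
t6 = t5 XOR q = 1 XOR 0 = 1
So t6 = 1 as required.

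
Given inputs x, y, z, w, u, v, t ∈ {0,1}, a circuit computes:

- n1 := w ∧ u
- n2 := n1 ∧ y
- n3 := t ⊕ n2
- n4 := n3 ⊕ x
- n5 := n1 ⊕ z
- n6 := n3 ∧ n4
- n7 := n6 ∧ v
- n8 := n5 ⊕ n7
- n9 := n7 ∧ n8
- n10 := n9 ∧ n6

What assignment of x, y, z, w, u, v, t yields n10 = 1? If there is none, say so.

n10 = n9 ∧ n6 must be 1, so both n9 = 1 and n6 = 1.
Check with x=0, y=0, z=0, w=0, u=0, v=1, t=1:
n1 = w ∧ u = 0 ∧ 0 = 0
n2 = n1 ∧ y = 0 ∧ 0 = 0
n3 = t ⊕ n2 = 1 ⊕ 0 = 1
n4 = n3 ⊕ x = 1 ⊕ 0 = 1
n5 = n1 ⊕ z = 0 ⊕ 0 = 0
n6 = n3 ∧ n4 = 1 ∧ 1 = 1
n7 = n6 ∧ v = 1 ∧ 1 = 1
n8 = n5 ⊕ n7 = 0 ⊕ 1 = 1
n9 = n7 ∧ n8 = 1 ∧ 1 = 1
n10 = n9 ∧ n6 = 1 ∧ 1 = 1
So n10 = 1 as required.

x=0, y=0, z=0, w=0, u=0, v=1, t=1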